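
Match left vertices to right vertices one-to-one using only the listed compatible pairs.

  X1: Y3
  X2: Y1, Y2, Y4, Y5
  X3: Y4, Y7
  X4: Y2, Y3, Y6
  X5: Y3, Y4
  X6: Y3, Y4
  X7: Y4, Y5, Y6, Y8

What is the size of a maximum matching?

6

Unit-capacity flow: source→left, listed edges, right→sink; max matching = max flow.
Augmenting path X1→Y3 (+1); matched 1.
Augmenting path X2→Y1 (+1); matched 2.
Augmenting path X3→Y4 (+1); matched 3.
Augmenting path X4→Y2 (+1); matched 4.
Augmenting path X7→Y5 (+1); matched 5.
Augmenting path X5→Y4→X3→Y7 (+1); matched 6.
No augmenting path remains; maximum matching = 6.
König certificate: {X2, X3, X4, X7, Y3, Y4} is a vertex cover of size 6 (every listed pair touches it), so no matching can be larger.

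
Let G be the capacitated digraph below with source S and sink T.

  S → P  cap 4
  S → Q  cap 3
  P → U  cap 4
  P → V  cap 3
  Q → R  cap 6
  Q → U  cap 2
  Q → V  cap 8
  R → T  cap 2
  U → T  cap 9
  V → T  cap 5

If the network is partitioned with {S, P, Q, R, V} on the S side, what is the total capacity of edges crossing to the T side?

13

Edges leaving {S, P, Q, R, V}: P→U (4), Q→U (2), R→T (2), V→T (5).
Cut capacity = 4 + 2 + 2 + 5 = 13.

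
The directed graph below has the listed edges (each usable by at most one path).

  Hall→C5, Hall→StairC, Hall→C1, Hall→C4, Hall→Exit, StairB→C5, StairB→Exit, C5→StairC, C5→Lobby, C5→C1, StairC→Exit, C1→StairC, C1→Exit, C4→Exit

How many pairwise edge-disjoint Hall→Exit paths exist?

Assign every edge capacity 1; by Menger, the answer equals the max flow.
Path Hall→Exit (+1); total 1.
Path Hall→StairC→Exit (+1); total 2.
Path Hall→C1→Exit (+1); total 3.
Path Hall→C4→Exit (+1); total 4.
No residual Hall→Exit path; max flow = 4.
Certifying cut of size 4: {C1→Exit, Hall→C4, Hall→Exit, StairC→Exit}.

4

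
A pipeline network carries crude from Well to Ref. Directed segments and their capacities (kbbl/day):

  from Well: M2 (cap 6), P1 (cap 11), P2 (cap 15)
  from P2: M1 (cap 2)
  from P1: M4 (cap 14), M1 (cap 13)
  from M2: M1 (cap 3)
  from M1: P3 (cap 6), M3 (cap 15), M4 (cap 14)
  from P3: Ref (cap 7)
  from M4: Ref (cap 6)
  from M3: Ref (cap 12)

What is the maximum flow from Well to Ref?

Augment Well→P1→M4→Ref: bottleneck 6, flow now 6.
Augment Well→P2→M1→P3→Ref: bottleneck 2, flow now 8.
Augment Well→P1→M1→P3→Ref: bottleneck 4, flow now 12.
Augment Well→P1→M1→M3→Ref: bottleneck 1, flow now 13.
Augment Well→M2→M1→M3→Ref: bottleneck 3, flow now 16.
No augmenting path remains; maximum flow = 16.
In the residual graph, reachable from Well: {Well, P2, M2}.
Min-cut edges: Well→P1 (11), P2→M1 (2), M2→M1 (3); capacity 11 + 2 + 3 = 16.
This cut is saturated, so no flow can exceed 16.

16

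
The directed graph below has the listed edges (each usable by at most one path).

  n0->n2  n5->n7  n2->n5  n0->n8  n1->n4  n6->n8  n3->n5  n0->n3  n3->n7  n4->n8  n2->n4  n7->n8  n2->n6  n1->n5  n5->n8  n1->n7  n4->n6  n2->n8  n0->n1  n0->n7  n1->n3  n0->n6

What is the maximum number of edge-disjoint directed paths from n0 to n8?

Assign every edge capacity 1; by Menger, the answer equals the max flow.
Path n0→n8 (+1); total 1.
Path n0→n2→n8 (+1); total 2.
Path n0→n6→n8 (+1); total 3.
Path n0→n7→n8 (+1); total 4.
Path n0→n1→n4→n8 (+1); total 5.
Path n0→n3→n5→n8 (+1); total 6.
No residual n0→n8 path; max flow = 6.
Certifying cut of size 6: {n0→n1, n0→n2, n0→n3, n0→n6, n0→n7, n0→n8}.

6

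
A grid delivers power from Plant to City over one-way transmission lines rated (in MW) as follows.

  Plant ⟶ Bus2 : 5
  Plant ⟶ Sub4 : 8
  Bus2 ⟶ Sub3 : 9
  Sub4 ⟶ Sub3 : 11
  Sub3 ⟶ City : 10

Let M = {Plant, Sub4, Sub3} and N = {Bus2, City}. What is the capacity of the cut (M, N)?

15

Edges leaving {Plant, Sub4, Sub3}: Plant→Bus2 (5), Sub3→City (10).
Cut capacity = 5 + 10 = 15.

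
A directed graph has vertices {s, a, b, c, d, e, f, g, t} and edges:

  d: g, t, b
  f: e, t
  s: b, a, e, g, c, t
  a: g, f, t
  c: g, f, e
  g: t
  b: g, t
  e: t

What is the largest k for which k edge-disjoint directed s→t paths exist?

Assign every edge capacity 1; by Menger, the answer equals the max flow.
Path s→t (+1); total 1.
Path s→a→t (+1); total 2.
Path s→b→t (+1); total 3.
Path s→e→t (+1); total 4.
Path s→g→t (+1); total 5.
Path s→c→f→t (+1); total 6.
No residual s→t path; max flow = 6.
Certifying cut of size 6: {s→a, s→b, s→c, s→e, s→g, s→t}.

6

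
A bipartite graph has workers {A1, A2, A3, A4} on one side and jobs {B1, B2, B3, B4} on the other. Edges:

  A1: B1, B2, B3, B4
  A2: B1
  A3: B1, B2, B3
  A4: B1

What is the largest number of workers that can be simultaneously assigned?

3

Unit-capacity flow: source→left, listed edges, right→sink; max matching = max flow.
Augmenting path A1→B1 (+1); matched 1.
Augmenting path A3→B2 (+1); matched 2.
Augmenting path A2→B1→A1→B3 (+1); matched 3.
No augmenting path remains; maximum matching = 3.
König certificate: {A1, A3, B1} is a vertex cover of size 3 (every listed pair touches it), so no matching can be larger.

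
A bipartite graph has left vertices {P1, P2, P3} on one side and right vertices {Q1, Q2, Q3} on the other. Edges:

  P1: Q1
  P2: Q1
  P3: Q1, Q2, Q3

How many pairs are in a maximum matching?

2

Unit-capacity flow: source→left, listed edges, right→sink; max matching = max flow.
Augmenting path P1→Q1 (+1); matched 1.
Augmenting path P3→Q2 (+1); matched 2.
No augmenting path remains; maximum matching = 2.
König certificate: {P3, Q1} is a vertex cover of size 2 (every listed pair touches it), so no matching can be larger.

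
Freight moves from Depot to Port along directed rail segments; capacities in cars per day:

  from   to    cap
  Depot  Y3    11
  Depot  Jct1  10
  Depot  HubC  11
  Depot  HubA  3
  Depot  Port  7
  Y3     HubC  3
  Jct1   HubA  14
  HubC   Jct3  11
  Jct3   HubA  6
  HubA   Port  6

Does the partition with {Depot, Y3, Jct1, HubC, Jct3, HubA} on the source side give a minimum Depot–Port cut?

Given cut capacity: 7 + 6 = 13.
Augment Depot→Port: bottleneck 7, flow now 7.
Augment Depot→HubA→Port: bottleneck 3, flow now 10.
Augment Depot→Jct1→HubA→Port: bottleneck 3, flow now 13.
No augmenting path remains; maximum flow = 13.
Cut capacity 13 equals the max flow, so it is a minimum cut.

Yes — it is a minimum cut (capacity 13).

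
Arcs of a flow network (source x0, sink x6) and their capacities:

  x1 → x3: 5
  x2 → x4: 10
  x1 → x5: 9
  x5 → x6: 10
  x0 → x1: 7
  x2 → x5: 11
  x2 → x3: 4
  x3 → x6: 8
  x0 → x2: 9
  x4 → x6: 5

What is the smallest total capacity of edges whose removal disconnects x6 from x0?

16

Augment x0→x1→x3→x6: bottleneck 5, flow now 5.
Augment x0→x1→x5→x6: bottleneck 2, flow now 7.
Augment x0→x2→x3→x6: bottleneck 3, flow now 10.
Augment x0→x2→x4→x6: bottleneck 5, flow now 15.
Augment x0→x2→x5→x6: bottleneck 1, flow now 16.
No augmenting path remains; maximum flow = 16.
By max-flow min-cut, the minimum cut capacity equals the max flow.
In the residual graph, reachable from x0: {x0}.
Min-cut edges: x0→x1 (7), x0→x2 (9); capacity 7 + 9 = 16.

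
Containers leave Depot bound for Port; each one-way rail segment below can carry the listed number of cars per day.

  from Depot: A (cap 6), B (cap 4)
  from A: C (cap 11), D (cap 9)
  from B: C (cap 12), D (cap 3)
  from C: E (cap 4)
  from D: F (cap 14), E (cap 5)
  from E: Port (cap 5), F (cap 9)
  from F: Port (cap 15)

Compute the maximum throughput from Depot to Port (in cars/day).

Augment Depot→A→C→E→Port: bottleneck 4, flow now 4.
Augment Depot→A→D→E→Port: bottleneck 1, flow now 5.
Augment Depot→A→D→F→Port: bottleneck 1, flow now 6.
Augment Depot→B→D→F→Port: bottleneck 3, flow now 9.
Augment Depot→B→C→A→D→F→Port: bottleneck 1, flow now 10. (uses reverse residual edge)
No augmenting path remains; maximum flow = 10.
In the residual graph, reachable from Depot: {Depot}.
Min-cut edges: Depot→A (6), Depot→B (4); capacity 6 + 4 = 10.
This cut is saturated, so no flow can exceed 10.

10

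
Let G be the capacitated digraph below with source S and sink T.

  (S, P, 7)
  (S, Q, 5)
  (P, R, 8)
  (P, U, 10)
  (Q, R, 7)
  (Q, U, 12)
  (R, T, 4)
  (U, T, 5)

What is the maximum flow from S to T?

9

Augment S→P→R→T: bottleneck 4, flow now 4.
Augment S→P→U→T: bottleneck 3, flow now 7.
Augment S→Q→U→T: bottleneck 2, flow now 9.
No augmenting path remains; maximum flow = 9.
In the residual graph, reachable from S: {S, P, Q, R, U}.
Min-cut edges: R→T (4), U→T (5); capacity 4 + 5 = 9.
This cut is saturated, so no flow can exceed 9.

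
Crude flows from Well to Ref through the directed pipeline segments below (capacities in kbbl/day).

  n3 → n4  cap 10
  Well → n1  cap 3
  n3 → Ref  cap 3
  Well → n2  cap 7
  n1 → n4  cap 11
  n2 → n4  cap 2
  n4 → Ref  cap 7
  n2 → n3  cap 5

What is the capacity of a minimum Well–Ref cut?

Augment Well→n1→n4→Ref: bottleneck 3, flow now 3.
Augment Well→n2→n3→Ref: bottleneck 3, flow now 6.
Augment Well→n2→n4→Ref: bottleneck 2, flow now 8.
Augment Well→n2→n3→n4→Ref: bottleneck 2, flow now 10.
No augmenting path remains; maximum flow = 10.
By max-flow min-cut, the minimum cut capacity equals the max flow.
In the residual graph, reachable from Well: {Well}.
Min-cut edges: Well→n1 (3), Well→n2 (7); capacity 3 + 7 = 10.

10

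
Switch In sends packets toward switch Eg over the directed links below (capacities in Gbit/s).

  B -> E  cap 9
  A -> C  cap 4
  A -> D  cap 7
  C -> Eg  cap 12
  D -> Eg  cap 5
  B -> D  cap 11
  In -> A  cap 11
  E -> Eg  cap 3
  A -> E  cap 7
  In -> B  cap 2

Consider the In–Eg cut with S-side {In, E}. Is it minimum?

Given cut capacity: 11 + 2 + 3 = 16.
Augment In→A→C→Eg: bottleneck 4, flow now 4.
Augment In→A→D→Eg: bottleneck 5, flow now 9.
Augment In→A→E→Eg: bottleneck 2, flow now 11.
Augment In→B→E→Eg: bottleneck 1, flow now 12.
No augmenting path remains; maximum flow = 12.
In the residual graph, reachable from In: {In, A, B, D, E}.
Min-cut edges: A→C (4), D→Eg (5), E→Eg (3); capacity 4 + 5 + 3 = 12.
Cut capacity 16 exceeds the max flow 12, so it is not minimum.

No — its capacity is 16, but the minimum cut has capacity 12.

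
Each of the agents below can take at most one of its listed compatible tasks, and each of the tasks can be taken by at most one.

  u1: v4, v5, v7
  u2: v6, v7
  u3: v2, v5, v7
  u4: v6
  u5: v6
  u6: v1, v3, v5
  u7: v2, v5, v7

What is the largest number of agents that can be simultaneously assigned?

Unit-capacity flow: source→left, listed edges, right→sink; max matching = max flow.
Augmenting path u1→v4 (+1); matched 1.
Augmenting path u2→v6 (+1); matched 2.
Augmenting path u3→v2 (+1); matched 3.
Augmenting path u6→v1 (+1); matched 4.
Augmenting path u7→v5 (+1); matched 5.
Augmenting path u4→v6→u2→v7 (+1); matched 6.
No augmenting path remains; maximum matching = 6.
König certificate: {u1, u2, u3, u6, u7, v6} is a vertex cover of size 6 (every listed pair touches it), so no matching can be larger.

6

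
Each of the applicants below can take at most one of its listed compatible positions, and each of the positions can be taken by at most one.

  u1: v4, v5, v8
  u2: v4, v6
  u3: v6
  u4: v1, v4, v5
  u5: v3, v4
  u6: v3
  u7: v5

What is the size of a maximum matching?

Unit-capacity flow: source→left, listed edges, right→sink; max matching = max flow.
Augmenting path u1→v4 (+1); matched 1.
Augmenting path u2→v6 (+1); matched 2.
Augmenting path u4→v1 (+1); matched 3.
Augmenting path u5→v3 (+1); matched 4.
Augmenting path u7→v5 (+1); matched 5.
Augmenting path u3→v6→u2→v4→u1→v8 (+1); matched 6.
No augmenting path remains; maximum matching = 6.
König certificate: {u1, u4, u7, v3, v4, v6} is a vertex cover of size 6 (every listed pair touches it), so no matching can be larger.

6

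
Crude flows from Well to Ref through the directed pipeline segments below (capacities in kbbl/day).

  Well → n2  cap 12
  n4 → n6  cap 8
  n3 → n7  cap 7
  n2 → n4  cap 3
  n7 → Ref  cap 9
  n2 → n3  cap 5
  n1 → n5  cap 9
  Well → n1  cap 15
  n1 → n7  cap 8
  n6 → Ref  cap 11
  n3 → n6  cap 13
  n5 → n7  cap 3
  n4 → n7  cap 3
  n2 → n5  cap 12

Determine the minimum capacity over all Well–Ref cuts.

Augment Well→n1→n7→Ref: bottleneck 8, flow now 8.
Augment Well→n1→n5→n7→Ref: bottleneck 1, flow now 9.
Augment Well→n2→n3→n6→Ref: bottleneck 5, flow now 14.
Augment Well→n2→n4→n6→Ref: bottleneck 3, flow now 17.
No augmenting path remains; maximum flow = 17.
By max-flow min-cut, the minimum cut capacity equals the max flow.
In the residual graph, reachable from Well: {Well, n1, n2, n5, n7}.
Min-cut edges: n2→n3 (5), n2→n4 (3), n7→Ref (9); capacity 5 + 3 + 9 = 17.

17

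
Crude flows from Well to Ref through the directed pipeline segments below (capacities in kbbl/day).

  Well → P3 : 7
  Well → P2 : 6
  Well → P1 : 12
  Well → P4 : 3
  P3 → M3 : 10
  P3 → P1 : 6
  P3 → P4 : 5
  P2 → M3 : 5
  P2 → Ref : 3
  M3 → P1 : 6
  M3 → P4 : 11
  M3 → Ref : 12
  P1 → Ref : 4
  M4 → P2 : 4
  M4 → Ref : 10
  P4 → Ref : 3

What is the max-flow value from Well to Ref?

20

Augment Well→P2→Ref: bottleneck 3, flow now 3.
Augment Well→P1→Ref: bottleneck 4, flow now 7.
Augment Well→P4→Ref: bottleneck 3, flow now 10.
Augment Well→P3→M3→Ref: bottleneck 7, flow now 17.
Augment Well→P2→M3→Ref: bottleneck 3, flow now 20.
No augmenting path remains; maximum flow = 20.
In the residual graph, reachable from Well: {Well, P1}.
Min-cut edges: Well→P3 (7), Well→P2 (6), Well→P4 (3), P1→Ref (4); capacity 7 + 6 + 3 + 4 = 20.
This cut is saturated, so no flow can exceed 20.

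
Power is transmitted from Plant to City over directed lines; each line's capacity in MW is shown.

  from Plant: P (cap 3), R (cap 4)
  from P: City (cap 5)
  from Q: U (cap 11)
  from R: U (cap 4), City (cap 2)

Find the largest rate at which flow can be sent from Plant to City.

5

Augment Plant→P→City: bottleneck 3, flow now 3.
Augment Plant→R→City: bottleneck 2, flow now 5.
No augmenting path remains; maximum flow = 5.
In the residual graph, reachable from Plant: {Plant, R, U}.
Min-cut edges: Plant→P (3), R→City (2); capacity 3 + 2 = 5.
This cut is saturated, so no flow can exceed 5.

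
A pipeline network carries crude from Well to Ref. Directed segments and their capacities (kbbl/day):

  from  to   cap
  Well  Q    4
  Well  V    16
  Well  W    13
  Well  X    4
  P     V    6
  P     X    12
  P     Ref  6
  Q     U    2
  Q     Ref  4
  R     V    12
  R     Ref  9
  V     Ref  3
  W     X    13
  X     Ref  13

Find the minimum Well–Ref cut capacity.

20

Augment Well→Q→Ref: bottleneck 4, flow now 4.
Augment Well→V→Ref: bottleneck 3, flow now 7.
Augment Well→X→Ref: bottleneck 4, flow now 11.
Augment Well→W→X→Ref: bottleneck 9, flow now 20.
No augmenting path remains; maximum flow = 20.
By max-flow min-cut, the minimum cut capacity equals the max flow.
In the residual graph, reachable from Well: {Well, V, W, X}.
Min-cut edges: Well→Q (4), V→Ref (3), X→Ref (13); capacity 4 + 3 + 13 = 20.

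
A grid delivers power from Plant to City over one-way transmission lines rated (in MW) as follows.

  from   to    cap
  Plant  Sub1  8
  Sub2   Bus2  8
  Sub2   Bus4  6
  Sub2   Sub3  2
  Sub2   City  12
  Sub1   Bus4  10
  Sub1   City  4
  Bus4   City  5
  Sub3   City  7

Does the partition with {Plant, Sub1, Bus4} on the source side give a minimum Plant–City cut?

Given cut capacity: 4 + 5 = 9.
Augment Plant→Sub1→City: bottleneck 4, flow now 4.
Augment Plant→Sub1→Bus4→City: bottleneck 4, flow now 8.
No augmenting path remains; maximum flow = 8.
In the residual graph, reachable from Plant: {Plant}.
Min-cut edges: Plant→Sub1 (8); capacity 8 = 8.
Cut capacity 9 exceeds the max flow 8, so it is not minimum.

No — its capacity is 9, but the minimum cut has capacity 8.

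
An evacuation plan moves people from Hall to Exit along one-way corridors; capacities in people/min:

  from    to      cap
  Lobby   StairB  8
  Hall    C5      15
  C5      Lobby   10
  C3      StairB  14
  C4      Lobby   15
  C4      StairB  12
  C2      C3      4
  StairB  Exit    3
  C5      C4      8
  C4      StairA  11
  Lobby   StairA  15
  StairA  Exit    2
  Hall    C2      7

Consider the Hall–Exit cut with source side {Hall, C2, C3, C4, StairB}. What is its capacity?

Edges leaving {Hall, C2, C3, C4, StairB}: Hall→C5 (15), C4→Lobby (15), C4→StairA (11), StairB→Exit (3).
Cut capacity = 15 + 15 + 11 + 3 = 44.

44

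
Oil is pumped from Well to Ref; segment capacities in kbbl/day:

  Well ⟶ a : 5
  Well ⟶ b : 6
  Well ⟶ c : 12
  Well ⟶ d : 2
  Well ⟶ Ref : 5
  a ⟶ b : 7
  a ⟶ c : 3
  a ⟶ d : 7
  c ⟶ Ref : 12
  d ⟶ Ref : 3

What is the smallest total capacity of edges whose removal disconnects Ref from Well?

Augment Well→Ref: bottleneck 5, flow now 5.
Augment Well→c→Ref: bottleneck 12, flow now 17.
Augment Well→d→Ref: bottleneck 2, flow now 19.
Augment Well→a→d→Ref: bottleneck 1, flow now 20.
No augmenting path remains; maximum flow = 20.
By max-flow min-cut, the minimum cut capacity equals the max flow.
In the residual graph, reachable from Well: {Well, a, b, c, d}.
Min-cut edges: Well→Ref (5), c→Ref (12), d→Ref (3); capacity 5 + 12 + 3 = 20.

20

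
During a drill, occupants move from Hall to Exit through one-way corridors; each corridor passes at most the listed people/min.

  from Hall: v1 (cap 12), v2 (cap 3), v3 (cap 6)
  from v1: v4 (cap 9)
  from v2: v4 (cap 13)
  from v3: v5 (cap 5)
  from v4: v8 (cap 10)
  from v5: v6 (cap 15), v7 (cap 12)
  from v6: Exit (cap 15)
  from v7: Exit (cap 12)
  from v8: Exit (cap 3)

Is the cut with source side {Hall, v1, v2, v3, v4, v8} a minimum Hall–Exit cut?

Given cut capacity: 5 + 3 = 8.
Augment Hall→v1→v4→v8→Exit: bottleneck 3, flow now 3.
Augment Hall→v3→v5→v6→Exit: bottleneck 5, flow now 8.
No augmenting path remains; maximum flow = 8.
Cut capacity 8 equals the max flow, so it is a minimum cut.

Yes — it is a minimum cut (capacity 8).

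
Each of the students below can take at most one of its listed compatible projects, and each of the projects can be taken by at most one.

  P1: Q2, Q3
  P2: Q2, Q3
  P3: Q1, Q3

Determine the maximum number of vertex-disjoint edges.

3

Unit-capacity flow: source→left, listed edges, right→sink; max matching = max flow.
Augmenting path P1→Q2 (+1); matched 1.
Augmenting path P2→Q3 (+1); matched 2.
Augmenting path P3→Q1 (+1); matched 3.
No augmenting path remains; maximum matching = 3.
König certificate: {P1, P2, P3} is a vertex cover of size 3 (every listed pair touches it), so no matching can be larger.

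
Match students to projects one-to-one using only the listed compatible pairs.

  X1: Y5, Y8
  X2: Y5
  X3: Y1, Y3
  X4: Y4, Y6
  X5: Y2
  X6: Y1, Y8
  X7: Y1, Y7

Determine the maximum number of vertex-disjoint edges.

7

Unit-capacity flow: source→left, listed edges, right→sink; max matching = max flow.
Augmenting path X1→Y5 (+1); matched 1.
Augmenting path X3→Y1 (+1); matched 2.
Augmenting path X4→Y4 (+1); matched 3.
Augmenting path X5→Y2 (+1); matched 4.
Augmenting path X6→Y8 (+1); matched 5.
Augmenting path X7→Y7 (+1); matched 6.
Augmenting path X2→Y5→X1→Y8→X6→Y1→X3→Y3 (+1); matched 7.
No augmenting path remains; maximum matching = 7.
König certificate: {X1, X2, X3, X4, X5, X6, X7} is a vertex cover of size 7 (every listed pair touches it), so no matching can be larger.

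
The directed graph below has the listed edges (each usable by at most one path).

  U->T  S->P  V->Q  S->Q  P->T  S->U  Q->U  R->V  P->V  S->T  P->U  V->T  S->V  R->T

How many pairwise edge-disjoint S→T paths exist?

Assign every edge capacity 1; by Menger, the answer equals the max flow.
Path S→T (+1); total 1.
Path S→P→T (+1); total 2.
Path S→U→T (+1); total 3.
Path S→V→T (+1); total 4.
No residual S→T path; max flow = 4.
Certifying cut of size 4: {S→P, S→T, S→V, U→T}.

4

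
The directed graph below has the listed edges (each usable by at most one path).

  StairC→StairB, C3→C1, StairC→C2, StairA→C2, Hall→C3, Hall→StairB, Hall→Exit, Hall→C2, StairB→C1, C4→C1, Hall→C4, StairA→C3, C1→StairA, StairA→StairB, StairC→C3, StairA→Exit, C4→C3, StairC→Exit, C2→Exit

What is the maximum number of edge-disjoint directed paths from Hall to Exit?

Assign every edge capacity 1; by Menger, the answer equals the max flow.
Path Hall→Exit (+1); total 1.
Path Hall→C2→Exit (+1); total 2.
Path Hall→StairB→C1→StairA→Exit (+1); total 3.
No residual Hall→Exit path; max flow = 3.
Certifying cut of size 3: {C1→StairA, Hall→C2, Hall→Exit}.

3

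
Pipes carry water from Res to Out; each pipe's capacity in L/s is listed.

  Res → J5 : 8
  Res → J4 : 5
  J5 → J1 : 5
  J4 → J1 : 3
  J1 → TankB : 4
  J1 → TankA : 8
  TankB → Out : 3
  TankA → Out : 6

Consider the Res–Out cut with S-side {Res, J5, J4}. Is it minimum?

Given cut capacity: 5 + 3 = 8.
Augment Res→J5→J1→TankB→Out: bottleneck 3, flow now 3.
Augment Res→J5→J1→TankA→Out: bottleneck 2, flow now 5.
Augment Res→J4→J1→TankA→Out: bottleneck 3, flow now 8.
No augmenting path remains; maximum flow = 8.
Cut capacity 8 equals the max flow, so it is a minimum cut.

Yes — it is a minimum cut (capacity 8).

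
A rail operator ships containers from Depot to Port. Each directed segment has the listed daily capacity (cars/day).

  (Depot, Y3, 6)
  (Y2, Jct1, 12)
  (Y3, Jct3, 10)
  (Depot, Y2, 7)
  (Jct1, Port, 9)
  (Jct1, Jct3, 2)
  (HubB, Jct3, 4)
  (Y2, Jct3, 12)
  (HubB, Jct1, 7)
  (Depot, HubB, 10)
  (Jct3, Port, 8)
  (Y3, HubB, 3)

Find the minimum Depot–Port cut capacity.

Augment Depot→Y2→Jct1→Port: bottleneck 7, flow now 7.
Augment Depot→Y3→Jct3→Port: bottleneck 6, flow now 13.
Augment Depot→HubB→Jct1→Port: bottleneck 2, flow now 15.
Augment Depot→HubB→Jct3→Port: bottleneck 2, flow now 17.
No augmenting path remains; maximum flow = 17.
By max-flow min-cut, the minimum cut capacity equals the max flow.
In the residual graph, reachable from Depot: {Depot, Y2, Y3, HubB, Jct1, Jct3}.
Min-cut edges: Jct1→Port (9), Jct3→Port (8); capacity 9 + 8 = 17.

17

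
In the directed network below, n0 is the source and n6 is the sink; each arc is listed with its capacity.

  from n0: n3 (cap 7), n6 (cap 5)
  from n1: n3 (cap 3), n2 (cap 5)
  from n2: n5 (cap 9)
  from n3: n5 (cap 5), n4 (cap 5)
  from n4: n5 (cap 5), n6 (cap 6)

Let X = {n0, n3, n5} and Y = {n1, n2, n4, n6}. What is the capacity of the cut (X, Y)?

Edges leaving {n0, n3, n5}: n0→n6 (5), n3→n4 (5).
Cut capacity = 5 + 5 = 10.

10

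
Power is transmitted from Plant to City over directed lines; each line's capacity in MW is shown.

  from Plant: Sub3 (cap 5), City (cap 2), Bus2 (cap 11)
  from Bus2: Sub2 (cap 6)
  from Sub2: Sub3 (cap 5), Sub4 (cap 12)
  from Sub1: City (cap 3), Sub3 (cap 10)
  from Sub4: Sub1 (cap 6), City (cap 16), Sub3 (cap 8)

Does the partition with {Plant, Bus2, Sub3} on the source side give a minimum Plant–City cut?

Yes — it is a minimum cut (capacity 8).

Given cut capacity: 2 + 6 = 8.
Augment Plant→City: bottleneck 2, flow now 2.
Augment Plant→Bus2→Sub2→Sub4→City: bottleneck 6, flow now 8.
No augmenting path remains; maximum flow = 8.
Cut capacity 8 equals the max flow, so it is a minimum cut.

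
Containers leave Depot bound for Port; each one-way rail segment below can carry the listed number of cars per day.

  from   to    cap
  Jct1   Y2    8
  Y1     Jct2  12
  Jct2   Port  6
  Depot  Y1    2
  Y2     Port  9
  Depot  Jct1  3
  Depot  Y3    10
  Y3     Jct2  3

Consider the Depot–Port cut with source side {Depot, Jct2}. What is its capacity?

21

Edges leaving {Depot, Jct2}: Depot→Y1 (2), Depot→Jct1 (3), Depot→Y3 (10), Jct2→Port (6).
Cut capacity = 2 + 3 + 10 + 6 = 21.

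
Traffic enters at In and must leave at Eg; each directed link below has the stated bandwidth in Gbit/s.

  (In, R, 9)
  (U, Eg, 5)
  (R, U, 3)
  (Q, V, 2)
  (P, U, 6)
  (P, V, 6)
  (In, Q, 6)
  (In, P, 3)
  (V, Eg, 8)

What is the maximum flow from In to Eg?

Augment In→P→U→Eg: bottleneck 3, flow now 3.
Augment In→Q→V→Eg: bottleneck 2, flow now 5.
Augment In→R→U→Eg: bottleneck 2, flow now 7.
Augment In→R→U→P→V→Eg: bottleneck 1, flow now 8. (uses reverse residual edge)
No augmenting path remains; maximum flow = 8.
In the residual graph, reachable from In: {In, Q, R}.
Min-cut edges: In→P (3), Q→V (2), R→U (3); capacity 3 + 2 + 3 = 8.
This cut is saturated, so no flow can exceed 8.

8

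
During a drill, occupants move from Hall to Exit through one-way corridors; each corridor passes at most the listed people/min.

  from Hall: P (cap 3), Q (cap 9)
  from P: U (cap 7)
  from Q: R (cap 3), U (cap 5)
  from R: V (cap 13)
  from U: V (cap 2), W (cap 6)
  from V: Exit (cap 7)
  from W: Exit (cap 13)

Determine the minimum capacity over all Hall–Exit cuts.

Augment Hall→P→U→V→Exit: bottleneck 2, flow now 2.
Augment Hall→P→U→W→Exit: bottleneck 1, flow now 3.
Augment Hall→Q→R→V→Exit: bottleneck 3, flow now 6.
Augment Hall→Q→U→W→Exit: bottleneck 5, flow now 11.
No augmenting path remains; maximum flow = 11.
By max-flow min-cut, the minimum cut capacity equals the max flow.
In the residual graph, reachable from Hall: {Hall, Q}.
Min-cut edges: Hall→P (3), Q→R (3), Q→U (5); capacity 3 + 3 + 5 = 11.

11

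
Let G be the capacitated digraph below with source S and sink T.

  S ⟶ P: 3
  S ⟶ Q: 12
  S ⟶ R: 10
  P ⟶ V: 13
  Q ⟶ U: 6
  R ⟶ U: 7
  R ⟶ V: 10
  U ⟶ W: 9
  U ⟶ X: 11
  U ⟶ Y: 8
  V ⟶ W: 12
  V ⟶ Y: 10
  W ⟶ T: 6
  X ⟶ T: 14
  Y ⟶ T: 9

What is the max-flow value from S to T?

19

Augment S→P→V→W→T: bottleneck 3, flow now 3.
Augment S→Q→U→W→T: bottleneck 3, flow now 6.
Augment S→Q→U→X→T: bottleneck 3, flow now 9.
Augment S→R→U→X→T: bottleneck 7, flow now 16.
Augment S→R→V→Y→T: bottleneck 3, flow now 19.
No augmenting path remains; maximum flow = 19.
In the residual graph, reachable from S: {S, Q}.
Min-cut edges: S→P (3), S→R (10), Q→U (6); capacity 3 + 10 + 6 = 19.
This cut is saturated, so no flow can exceed 19.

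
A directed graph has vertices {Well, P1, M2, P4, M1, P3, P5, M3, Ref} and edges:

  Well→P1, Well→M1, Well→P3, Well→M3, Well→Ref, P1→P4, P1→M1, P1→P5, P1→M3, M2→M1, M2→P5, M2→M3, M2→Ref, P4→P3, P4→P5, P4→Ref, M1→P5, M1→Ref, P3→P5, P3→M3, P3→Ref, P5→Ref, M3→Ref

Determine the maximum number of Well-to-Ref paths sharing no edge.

Assign every edge capacity 1; by Menger, the answer equals the max flow.
Path Well→Ref (+1); total 1.
Path Well→M1→Ref (+1); total 2.
Path Well→P3→Ref (+1); total 3.
Path Well→M3→Ref (+1); total 4.
Path Well→P1→P4→Ref (+1); total 5.
No residual Well→Ref path; max flow = 5.
Certifying cut of size 5: {Well→M1, Well→M3, Well→P1, Well→P3, Well→Ref}.

5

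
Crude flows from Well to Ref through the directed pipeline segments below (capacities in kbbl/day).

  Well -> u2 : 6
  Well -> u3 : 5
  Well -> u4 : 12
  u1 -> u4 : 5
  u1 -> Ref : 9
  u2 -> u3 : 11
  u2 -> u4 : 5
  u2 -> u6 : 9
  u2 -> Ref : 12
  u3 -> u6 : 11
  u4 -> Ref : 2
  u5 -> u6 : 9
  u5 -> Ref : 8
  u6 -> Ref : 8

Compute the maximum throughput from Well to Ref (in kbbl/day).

13

Augment Well→u2→Ref: bottleneck 6, flow now 6.
Augment Well→u4→Ref: bottleneck 2, flow now 8.
Augment Well→u3→u6→Ref: bottleneck 5, flow now 13.
No augmenting path remains; maximum flow = 13.
In the residual graph, reachable from Well: {Well, u4}.
Min-cut edges: Well→u2 (6), Well→u3 (5), u4→Ref (2); capacity 6 + 5 + 2 = 13.
This cut is saturated, so no flow can exceed 13.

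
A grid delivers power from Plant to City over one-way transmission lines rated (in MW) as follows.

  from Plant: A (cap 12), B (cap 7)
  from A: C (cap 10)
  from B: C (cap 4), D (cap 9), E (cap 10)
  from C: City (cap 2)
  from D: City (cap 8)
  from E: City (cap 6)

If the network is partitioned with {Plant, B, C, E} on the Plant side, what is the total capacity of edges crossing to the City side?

Edges leaving {Plant, B, C, E}: Plant→A (12), B→D (9), C→City (2), E→City (6).
Cut capacity = 12 + 9 + 2 + 6 = 29.

29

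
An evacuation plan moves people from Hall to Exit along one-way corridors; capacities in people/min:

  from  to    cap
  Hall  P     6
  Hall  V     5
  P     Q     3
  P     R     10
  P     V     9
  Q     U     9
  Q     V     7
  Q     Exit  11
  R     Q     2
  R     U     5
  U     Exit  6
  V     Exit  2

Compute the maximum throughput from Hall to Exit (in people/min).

Augment Hall→V→Exit: bottleneck 2, flow now 2.
Augment Hall→P→Q→Exit: bottleneck 3, flow now 5.
Augment Hall→P→R→Q→Exit: bottleneck 2, flow now 7.
Augment Hall→P→R→U→Exit: bottleneck 1, flow now 8.
No augmenting path remains; maximum flow = 8.
In the residual graph, reachable from Hall: {Hall, V}.
Min-cut edges: Hall→P (6), V→Exit (2); capacity 6 + 2 = 8.
This cut is saturated, so no flow can exceed 8.

8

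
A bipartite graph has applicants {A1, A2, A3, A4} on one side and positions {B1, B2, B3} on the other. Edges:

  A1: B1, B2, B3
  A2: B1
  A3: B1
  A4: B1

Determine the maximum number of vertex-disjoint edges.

2

Unit-capacity flow: source→left, listed edges, right→sink; max matching = max flow.
Augmenting path A1→B1 (+1); matched 1.
Augmenting path A2→B1→A1→B2 (+1); matched 2.
No augmenting path remains; maximum matching = 2.
König certificate: {A1, B1} is a vertex cover of size 2 (every listed pair touches it), so no matching can be larger.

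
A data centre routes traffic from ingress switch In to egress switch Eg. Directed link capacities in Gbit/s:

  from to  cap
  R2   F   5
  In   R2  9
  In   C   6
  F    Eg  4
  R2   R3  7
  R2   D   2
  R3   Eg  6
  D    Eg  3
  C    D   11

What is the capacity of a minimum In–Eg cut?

Augment In→C→D→Eg: bottleneck 3, flow now 3.
Augment In→R2→F→Eg: bottleneck 4, flow now 7.
Augment In→R2→R3→Eg: bottleneck 5, flow now 12.
No augmenting path remains; maximum flow = 12.
By max-flow min-cut, the minimum cut capacity equals the max flow.
In the residual graph, reachable from In: {In, C, D}.
Min-cut edges: In→R2 (9), D→Eg (3); capacity 9 + 3 = 12.

12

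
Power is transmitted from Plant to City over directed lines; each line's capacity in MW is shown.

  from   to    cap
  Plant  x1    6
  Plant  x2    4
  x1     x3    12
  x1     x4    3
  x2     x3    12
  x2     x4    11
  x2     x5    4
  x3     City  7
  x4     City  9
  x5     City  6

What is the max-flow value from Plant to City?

10

Augment Plant→x1→x3→City: bottleneck 6, flow now 6.
Augment Plant→x2→x3→City: bottleneck 1, flow now 7.
Augment Plant→x2→x4→City: bottleneck 3, flow now 10.
No augmenting path remains; maximum flow = 10.
In the residual graph, reachable from Plant: {Plant}.
Min-cut edges: Plant→x1 (6), Plant→x2 (4); capacity 6 + 4 = 10.
This cut is saturated, so no flow can exceed 10.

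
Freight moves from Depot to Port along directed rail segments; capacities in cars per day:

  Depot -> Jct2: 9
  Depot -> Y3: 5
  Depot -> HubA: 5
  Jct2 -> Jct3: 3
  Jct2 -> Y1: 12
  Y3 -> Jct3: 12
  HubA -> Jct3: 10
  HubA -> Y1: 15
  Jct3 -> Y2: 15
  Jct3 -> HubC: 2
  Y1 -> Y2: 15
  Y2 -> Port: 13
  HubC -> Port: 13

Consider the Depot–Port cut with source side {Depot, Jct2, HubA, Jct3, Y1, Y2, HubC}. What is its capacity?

Edges leaving {Depot, Jct2, HubA, Jct3, Y1, Y2, HubC}: Depot→Y3 (5), Y2→Port (13), HubC→Port (13).
Cut capacity = 5 + 13 + 13 = 31.

31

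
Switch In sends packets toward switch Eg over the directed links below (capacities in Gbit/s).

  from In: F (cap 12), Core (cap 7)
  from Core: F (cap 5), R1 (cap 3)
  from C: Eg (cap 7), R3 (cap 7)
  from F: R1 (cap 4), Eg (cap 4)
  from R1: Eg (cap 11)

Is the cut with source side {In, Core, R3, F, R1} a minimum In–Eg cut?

Given cut capacity: 4 + 11 = 15.
Augment In→F→Eg: bottleneck 4, flow now 4.
Augment In→Core→R1→Eg: bottleneck 3, flow now 7.
Augment In→F→R1→Eg: bottleneck 4, flow now 11.
No augmenting path remains; maximum flow = 11.
In the residual graph, reachable from In: {In, Core, F}.
Min-cut edges: Core→R1 (3), F→R1 (4), F→Eg (4); capacity 3 + 4 + 4 = 11.
Cut capacity 15 exceeds the max flow 11, so it is not minimum.

No — its capacity is 15, but the minimum cut has capacity 11.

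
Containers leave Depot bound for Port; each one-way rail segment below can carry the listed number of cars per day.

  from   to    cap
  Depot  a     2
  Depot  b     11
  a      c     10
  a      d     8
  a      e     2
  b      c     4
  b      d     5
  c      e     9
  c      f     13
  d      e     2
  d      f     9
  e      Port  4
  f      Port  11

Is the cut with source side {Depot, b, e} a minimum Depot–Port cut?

No — its capacity is 15, but the minimum cut has capacity 11.

Given cut capacity: 2 + 4 + 5 + 4 = 15.
Augment Depot→a→e→Port: bottleneck 2, flow now 2.
Augment Depot→b→c→e→Port: bottleneck 2, flow now 4.
Augment Depot→b→c→f→Port: bottleneck 2, flow now 6.
Augment Depot→b→d→f→Port: bottleneck 5, flow now 11.
No augmenting path remains; maximum flow = 11.
In the residual graph, reachable from Depot: {Depot, b}.
Min-cut edges: Depot→a (2), b→c (4), b→d (5); capacity 2 + 4 + 5 = 11.
Cut capacity 15 exceeds the max flow 11, so it is not minimum.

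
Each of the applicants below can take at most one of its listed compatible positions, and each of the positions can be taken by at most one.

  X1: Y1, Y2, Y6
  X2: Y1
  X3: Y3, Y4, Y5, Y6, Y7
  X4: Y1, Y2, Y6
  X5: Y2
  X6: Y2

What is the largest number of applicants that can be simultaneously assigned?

4

Unit-capacity flow: source→left, listed edges, right→sink; max matching = max flow.
Augmenting path X1→Y1 (+1); matched 1.
Augmenting path X3→Y3 (+1); matched 2.
Augmenting path X4→Y2 (+1); matched 3.
Augmenting path X2→Y1→X1→Y6 (+1); matched 4.
No augmenting path remains; maximum matching = 4.
König certificate: {X3, Y1, Y2, Y6} is a vertex cover of size 4 (every listed pair touches it), so no matching can be larger.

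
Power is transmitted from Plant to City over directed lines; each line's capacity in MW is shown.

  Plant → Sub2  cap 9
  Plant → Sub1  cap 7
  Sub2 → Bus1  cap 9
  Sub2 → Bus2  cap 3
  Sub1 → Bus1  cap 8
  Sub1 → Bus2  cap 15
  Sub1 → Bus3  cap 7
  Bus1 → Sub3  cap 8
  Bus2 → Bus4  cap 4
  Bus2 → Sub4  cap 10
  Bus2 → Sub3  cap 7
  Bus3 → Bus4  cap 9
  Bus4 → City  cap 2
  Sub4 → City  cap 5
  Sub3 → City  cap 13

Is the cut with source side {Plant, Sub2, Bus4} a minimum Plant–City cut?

No — its capacity is 21, but the minimum cut has capacity 16.

Given cut capacity: 7 + 9 + 3 + 2 = 21.
Augment Plant→Sub2→Bus1→Sub3→City: bottleneck 8, flow now 8.
Augment Plant→Sub2→Bus2→Bus4→City: bottleneck 1, flow now 9.
Augment Plant→Sub1→Bus2→Bus4→City: bottleneck 1, flow now 10.
Augment Plant→Sub1→Bus2→Sub4→City: bottleneck 5, flow now 15.
Augment Plant→Sub1→Bus2→Sub3→City: bottleneck 1, flow now 16.
No augmenting path remains; maximum flow = 16.
In the residual graph, reachable from Plant: {Plant}.
Min-cut edges: Plant→Sub2 (9), Plant→Sub1 (7); capacity 9 + 7 = 16.
Cut capacity 21 exceeds the max flow 16, so it is not minimum.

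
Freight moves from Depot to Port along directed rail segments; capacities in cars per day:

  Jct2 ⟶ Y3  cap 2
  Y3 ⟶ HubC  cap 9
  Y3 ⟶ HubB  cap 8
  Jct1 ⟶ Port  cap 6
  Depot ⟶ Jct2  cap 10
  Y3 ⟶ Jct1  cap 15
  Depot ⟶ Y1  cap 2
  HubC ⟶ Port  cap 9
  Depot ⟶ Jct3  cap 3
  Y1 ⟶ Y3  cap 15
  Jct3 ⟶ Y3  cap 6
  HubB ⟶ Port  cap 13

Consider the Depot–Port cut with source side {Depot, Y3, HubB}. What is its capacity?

52

Edges leaving {Depot, Y3, HubB}: Depot→Jct3 (3), Depot→Y1 (2), Depot→Jct2 (10), Y3→HubC (9), Y3→Jct1 (15), HubB→Port (13).
Cut capacity = 3 + 2 + 10 + 9 + 15 + 13 = 52.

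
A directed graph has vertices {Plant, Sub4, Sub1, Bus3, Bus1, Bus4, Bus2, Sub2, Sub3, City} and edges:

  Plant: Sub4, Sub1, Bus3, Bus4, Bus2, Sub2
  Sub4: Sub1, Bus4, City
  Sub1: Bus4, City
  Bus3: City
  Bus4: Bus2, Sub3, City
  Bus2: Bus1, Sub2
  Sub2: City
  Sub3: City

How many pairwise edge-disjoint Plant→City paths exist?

Assign every edge capacity 1; by Menger, the answer equals the max flow.
Path Plant→Sub4→City (+1); total 1.
Path Plant→Sub1→City (+1); total 2.
Path Plant→Bus3→City (+1); total 3.
Path Plant→Bus4→City (+1); total 4.
Path Plant→Sub2→City (+1); total 5.
No residual Plant→City path; max flow = 5.
Certifying cut of size 5: {Plant→Bus3, Plant→Bus4, Plant→Sub1, Plant→Sub4, Sub2→City}.

5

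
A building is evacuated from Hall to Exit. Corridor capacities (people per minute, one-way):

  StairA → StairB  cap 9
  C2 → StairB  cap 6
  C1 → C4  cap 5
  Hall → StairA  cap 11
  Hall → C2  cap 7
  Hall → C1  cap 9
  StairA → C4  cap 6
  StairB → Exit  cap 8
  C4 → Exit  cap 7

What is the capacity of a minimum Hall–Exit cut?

15

Augment Hall→C1→C4→Exit: bottleneck 5, flow now 5.
Augment Hall→StairA→C4→Exit: bottleneck 2, flow now 7.
Augment Hall→StairA→StairB→Exit: bottleneck 8, flow now 15.
No augmenting path remains; maximum flow = 15.
By max-flow min-cut, the minimum cut capacity equals the max flow.
In the residual graph, reachable from Hall: {Hall, C1, StairA, C2, C4, StairB}.
Min-cut edges: C4→Exit (7), StairB→Exit (8); capacity 7 + 8 = 15.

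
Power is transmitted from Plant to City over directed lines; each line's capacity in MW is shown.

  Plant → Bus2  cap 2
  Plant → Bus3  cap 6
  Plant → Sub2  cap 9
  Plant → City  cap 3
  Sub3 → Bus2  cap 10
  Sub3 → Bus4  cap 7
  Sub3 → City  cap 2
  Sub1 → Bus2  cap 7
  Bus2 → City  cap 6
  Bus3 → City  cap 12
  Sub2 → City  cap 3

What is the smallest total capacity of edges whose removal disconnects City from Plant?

14

Augment Plant→City: bottleneck 3, flow now 3.
Augment Plant→Bus2→City: bottleneck 2, flow now 5.
Augment Plant→Bus3→City: bottleneck 6, flow now 11.
Augment Plant→Sub2→City: bottleneck 3, flow now 14.
No augmenting path remains; maximum flow = 14.
By max-flow min-cut, the minimum cut capacity equals the max flow.
In the residual graph, reachable from Plant: {Plant, Sub2}.
Min-cut edges: Plant→Bus2 (2), Plant→Bus3 (6), Plant→City (3), Sub2→City (3); capacity 2 + 6 + 3 + 3 = 14.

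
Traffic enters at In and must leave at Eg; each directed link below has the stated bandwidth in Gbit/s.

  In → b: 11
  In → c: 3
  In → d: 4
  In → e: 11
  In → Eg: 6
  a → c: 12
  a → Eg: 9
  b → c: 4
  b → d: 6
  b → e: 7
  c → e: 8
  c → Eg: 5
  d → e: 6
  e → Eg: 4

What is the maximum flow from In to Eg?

Augment In→Eg: bottleneck 6, flow now 6.
Augment In→c→Eg: bottleneck 3, flow now 9.
Augment In→e→Eg: bottleneck 4, flow now 13.
Augment In→b→c→Eg: bottleneck 2, flow now 15.
No augmenting path remains; maximum flow = 15.
In the residual graph, reachable from In: {In, b, c, d, e}.
Min-cut edges: In→Eg (6), c→Eg (5), e→Eg (4); capacity 6 + 5 + 4 = 15.
This cut is saturated, so no flow can exceed 15.

15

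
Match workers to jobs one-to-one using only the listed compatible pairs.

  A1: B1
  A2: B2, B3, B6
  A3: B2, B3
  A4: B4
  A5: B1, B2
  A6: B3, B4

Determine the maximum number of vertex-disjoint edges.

5

Unit-capacity flow: source→left, listed edges, right→sink; max matching = max flow.
Augmenting path A1→B1 (+1); matched 1.
Augmenting path A2→B2 (+1); matched 2.
Augmenting path A3→B3 (+1); matched 3.
Augmenting path A4→B4 (+1); matched 4.
Augmenting path A5→B2→A2→B6 (+1); matched 5.
No augmenting path remains; maximum matching = 5.
König certificate: {A2, B1, B2, B3, B4} is a vertex cover of size 5 (every listed pair touches it), so no matching can be larger.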